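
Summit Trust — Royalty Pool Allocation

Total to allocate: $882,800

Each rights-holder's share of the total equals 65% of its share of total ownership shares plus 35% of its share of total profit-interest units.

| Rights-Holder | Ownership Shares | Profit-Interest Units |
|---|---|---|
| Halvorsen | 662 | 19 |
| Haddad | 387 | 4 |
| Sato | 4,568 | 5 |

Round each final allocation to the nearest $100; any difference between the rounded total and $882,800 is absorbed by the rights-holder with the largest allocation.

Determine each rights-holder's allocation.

Halvorsen: $277,300 · Haddad: $83,700 · Sato: $521,800

Totals — ownership shares 5,617, profit-interest units 28.
Composite weights (65% ownership shares + 35% profit-interest units): Halvorsen 0.3141; Haddad 0.0948; Sato 0.5911.
Proportional shares: Halvorsen 277,293.42; Haddad 83,675.04; Sato 521,831.54.
At nearest $100: Halvorsen $277,300; Haddad $83,700; Sato $521,800. Sum = $882,800.
Sum already equals the total — no adjustment.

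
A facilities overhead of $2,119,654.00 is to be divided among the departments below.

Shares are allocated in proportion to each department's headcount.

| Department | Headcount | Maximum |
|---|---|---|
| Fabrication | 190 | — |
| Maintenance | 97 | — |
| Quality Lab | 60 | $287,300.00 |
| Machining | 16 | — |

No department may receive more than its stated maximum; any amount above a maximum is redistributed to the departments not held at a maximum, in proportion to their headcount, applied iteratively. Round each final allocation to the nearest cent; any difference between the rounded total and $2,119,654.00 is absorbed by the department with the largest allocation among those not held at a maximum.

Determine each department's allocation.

Fabrication: $1,149,000.86 | Maintenance: $586,595.17 | Quality Lab: $287,300.00 | Machining: $96,757.97

Headcount total: 363.
Proportional shares (ignoring caps): Fabrication 1,109,460.7713; Maintenance 566,408.9201; Quality Lab 350,356.0331; Machining 93,428.2755.
Cap binds for Quality Lab ($287,300.00); residual $1,832,354.00 reallocated over remaining headcount 303.
Remaining shares: Fabrication 1,149,000.8581 → $1,149,000.86; Maintenance 586,595.1749 → $586,595.17; Machining 96,757.9670 → $96,757.97.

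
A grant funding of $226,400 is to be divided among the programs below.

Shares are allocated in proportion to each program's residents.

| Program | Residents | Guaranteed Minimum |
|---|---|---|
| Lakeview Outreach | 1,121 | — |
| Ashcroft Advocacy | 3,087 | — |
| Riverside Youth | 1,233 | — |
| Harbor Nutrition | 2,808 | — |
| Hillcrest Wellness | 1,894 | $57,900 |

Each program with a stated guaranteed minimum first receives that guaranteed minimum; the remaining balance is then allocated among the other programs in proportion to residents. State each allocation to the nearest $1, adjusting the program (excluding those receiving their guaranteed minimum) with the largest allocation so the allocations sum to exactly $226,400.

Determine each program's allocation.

Lakeview Outreach: $22,898 | Ashcroft Advocacy: $63,058 | Riverside Youth: $25,186 | Harbor Nutrition: $57,358 | Hillcrest Wellness: $57,900

Fund the minimums — Hillcrest Wellness $57,900. Balance $168,500.
Balance split over remaining residents 8,249: Lakeview Outreach 22,898.35 → $22,898; Ashcroft Advocacy 63,057.28 → $63,057; Riverside Youth 25,186.14 → $25,186; Harbor Nutrition 57,358.23 → $57,358.
Rounding difference +$1 applied to Ashcroft Advocacy → $63,058.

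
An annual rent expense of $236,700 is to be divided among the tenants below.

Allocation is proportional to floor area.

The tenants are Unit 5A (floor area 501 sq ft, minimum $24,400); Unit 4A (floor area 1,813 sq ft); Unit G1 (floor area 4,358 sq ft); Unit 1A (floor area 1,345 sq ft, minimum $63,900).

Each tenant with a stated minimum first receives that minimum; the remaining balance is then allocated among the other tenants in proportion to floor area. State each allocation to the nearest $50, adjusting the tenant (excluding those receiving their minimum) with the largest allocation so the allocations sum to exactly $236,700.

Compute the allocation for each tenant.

Guaranteed amounts: Unit 5A $24,400; Unit 1A $63,900. Residual $148,400.
Residual split over remaining floor area 6,171: Unit 4A 43,598.96 → $43,600; Unit G1 104,801.04 → $104,800.

Unit 5A: $24,400 · Unit 4A: $43,600 · Unit G1: $104,800 · Unit 1A: $63,900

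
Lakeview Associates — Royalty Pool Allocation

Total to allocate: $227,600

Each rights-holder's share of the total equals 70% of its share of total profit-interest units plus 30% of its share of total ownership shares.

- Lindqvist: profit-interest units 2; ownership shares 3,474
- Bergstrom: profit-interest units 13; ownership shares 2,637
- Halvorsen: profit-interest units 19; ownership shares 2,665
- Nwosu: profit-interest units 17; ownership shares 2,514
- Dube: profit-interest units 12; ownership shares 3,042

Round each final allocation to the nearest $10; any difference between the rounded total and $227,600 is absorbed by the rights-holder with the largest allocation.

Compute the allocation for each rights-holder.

Lindqvist: $21,610 · Bergstrom: $45,440 · Halvorsen: $60,740 · Nwosu: $54,970 · Dube: $44,840

Totals — profit-interest units 63, ownership shares 14,332.
Blended shares (70% profit-interest units + 30% ownership shares): Lindqvist 0.0949; Bergstrom 0.1996; Halvorsen 0.2669; Nwosu 0.2415; Dube 0.1970.
Raw shares: Lindqvist 21,608.48; Bergstrom 45,438.66; Halvorsen 60,745.39; Nwosu 54,968.22; Dube 44,839.25.
Rounded to nearest $10: Lindqvist $21,610; Bergstrom $45,440; Halvorsen $60,750; Nwosu $54,970; Dube $44,840. Sum = $227,610.
Difference $227,600 − $227,610 = −$10 applied to largest allocation (Halvorsen): Halvorsen becomes $60,740.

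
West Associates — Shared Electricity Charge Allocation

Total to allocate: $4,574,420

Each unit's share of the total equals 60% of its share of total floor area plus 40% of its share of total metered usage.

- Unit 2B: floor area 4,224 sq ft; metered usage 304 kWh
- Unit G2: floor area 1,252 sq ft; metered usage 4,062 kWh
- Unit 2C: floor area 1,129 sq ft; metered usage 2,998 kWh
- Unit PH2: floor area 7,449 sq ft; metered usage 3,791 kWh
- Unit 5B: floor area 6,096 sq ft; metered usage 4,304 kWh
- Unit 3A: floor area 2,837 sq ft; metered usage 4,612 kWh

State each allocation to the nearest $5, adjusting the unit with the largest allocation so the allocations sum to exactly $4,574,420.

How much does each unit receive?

Totals — floor area 22,987, metered usage 20,071.
Blended shares (60% floor area + 40% metered usage): Unit 2B 0.1163; Unit G2 0.1136; Unit 2C 0.0892; Unit PH2 0.2700; Unit 5B 0.2449; Unit 3A 0.1660.
Proportional shares: Unit 2B 532,060.46; Unit G2 519,800.30; Unit 2C 408,114.77; Unit PH2 1,235,017.59; Unit 5B 1,120,236.66; Unit 3A 759,190.21.
At nearest $5: Unit 2B $532,060; Unit G2 $519,800; Unit 2C $408,115; Unit PH2 $1,235,020; Unit 5B $1,120,235; Unit 3A $759,190. Sum = $4,574,420.
Sum already equals the total — no adjustment.

Unit 2B: $532,060; Unit G2: $519,800; Unit 2C: $408,115; Unit PH2: $1,235,020; Unit 5B: $1,120,235; Unit 3A: $759,190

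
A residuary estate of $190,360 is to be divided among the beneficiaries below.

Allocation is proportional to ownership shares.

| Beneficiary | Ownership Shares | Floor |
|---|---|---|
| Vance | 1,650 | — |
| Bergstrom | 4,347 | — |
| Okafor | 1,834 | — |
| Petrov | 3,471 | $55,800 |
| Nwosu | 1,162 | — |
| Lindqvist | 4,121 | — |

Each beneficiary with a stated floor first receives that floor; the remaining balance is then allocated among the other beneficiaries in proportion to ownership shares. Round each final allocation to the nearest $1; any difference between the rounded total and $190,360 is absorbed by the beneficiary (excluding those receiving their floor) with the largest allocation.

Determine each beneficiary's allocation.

Minimums first: Petrov $55,800. Residual $134,560.
Residual split over remaining ownership shares 13,114: Vance 16,930.30 → $16,930; Bergstrom 44,603.65 → $44,604; Okafor 18,818.29 → $18,818; Nwosu 11,923.04 → $11,923; Lindqvist 42,284.72 → $42,285.

Vance: $16,930 | Bergstrom: $44,604 | Okafor: $18,818 | Petrov: $55,800 | Nwosu: $11,923 | Lindqvist: $42,285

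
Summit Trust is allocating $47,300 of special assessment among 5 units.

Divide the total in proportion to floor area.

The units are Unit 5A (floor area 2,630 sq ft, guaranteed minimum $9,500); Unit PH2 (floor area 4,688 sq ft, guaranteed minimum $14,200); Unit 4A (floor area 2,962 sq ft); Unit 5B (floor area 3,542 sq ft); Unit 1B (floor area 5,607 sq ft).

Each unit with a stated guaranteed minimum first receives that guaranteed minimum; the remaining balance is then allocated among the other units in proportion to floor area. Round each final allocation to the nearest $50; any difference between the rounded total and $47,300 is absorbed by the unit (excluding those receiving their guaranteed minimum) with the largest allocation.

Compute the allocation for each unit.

Unit 5A: $9,500 | Unit PH2: $14,200 | Unit 4A: $5,750 | Unit 5B: $6,900 | Unit 1B: $10,950

Guaranteed amounts: Unit 5A $9,500; Unit PH2 $14,200. Residual $23,600.
Residual split over remaining floor area 12,111: Unit 4A 5,771.88 → $5,750; Unit 5B 6,902.09 → $6,900; Unit 1B 10,926.03 → $10,950.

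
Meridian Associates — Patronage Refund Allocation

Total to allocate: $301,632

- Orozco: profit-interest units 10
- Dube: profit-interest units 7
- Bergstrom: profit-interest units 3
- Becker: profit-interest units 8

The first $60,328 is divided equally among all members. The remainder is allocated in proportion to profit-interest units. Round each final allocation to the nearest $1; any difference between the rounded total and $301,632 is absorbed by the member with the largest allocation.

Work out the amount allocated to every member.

Orozco: $101,262 | Dube: $75,408 | Bergstrom: $40,936 | Becker: $84,026

Equal tier: $60,328 ÷ 4 = $15,082 apiece.
Remainder $241,304 by profit-interest units (total 28): Orozco 86,180.00 → $86,180; Dube 60,326.00 → $60,326; Bergstrom 25,854.00 → $25,854; Becker 68,944.00 → $68,944.
Totals: Orozco $15,082 + $86,180 = $101,262; Dube $15,082 + $60,326 = $75,408; Bergstrom $15,082 + $25,854 = $40,936; Becker $15,082 + $68,944 = $84,026.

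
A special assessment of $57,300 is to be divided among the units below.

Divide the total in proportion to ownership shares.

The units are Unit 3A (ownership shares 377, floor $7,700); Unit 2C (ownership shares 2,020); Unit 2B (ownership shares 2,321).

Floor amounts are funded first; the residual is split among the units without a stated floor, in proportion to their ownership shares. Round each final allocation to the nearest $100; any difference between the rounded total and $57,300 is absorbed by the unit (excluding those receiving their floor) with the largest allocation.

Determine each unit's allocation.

Unit 3A: $7,700 | Unit 2C: $23,100 | Unit 2B: $26,500

Minimums first: Unit 3A $7,700. Remaining pool $49,600.
Remaining pool split over remaining ownership shares 4,341: Unit 2C 23,080.40 → $23,100; Unit 2B 26,519.60 → $26,500.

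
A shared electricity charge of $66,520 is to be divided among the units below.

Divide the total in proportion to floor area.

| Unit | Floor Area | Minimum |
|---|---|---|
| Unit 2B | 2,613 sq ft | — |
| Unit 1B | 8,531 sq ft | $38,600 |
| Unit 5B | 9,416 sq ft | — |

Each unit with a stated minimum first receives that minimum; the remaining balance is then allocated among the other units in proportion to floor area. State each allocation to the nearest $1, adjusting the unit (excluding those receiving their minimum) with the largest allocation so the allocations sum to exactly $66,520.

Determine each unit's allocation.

Unit 2B: $6,065 · Unit 1B: $38,600 · Unit 5B: $21,855

Guaranteed amounts: Unit 1B $38,600. Residual $27,920.
Residual split over remaining floor area 12,029: Unit 2B 6,064.92 → $6,065; Unit 5B 21,855.08 → $21,855.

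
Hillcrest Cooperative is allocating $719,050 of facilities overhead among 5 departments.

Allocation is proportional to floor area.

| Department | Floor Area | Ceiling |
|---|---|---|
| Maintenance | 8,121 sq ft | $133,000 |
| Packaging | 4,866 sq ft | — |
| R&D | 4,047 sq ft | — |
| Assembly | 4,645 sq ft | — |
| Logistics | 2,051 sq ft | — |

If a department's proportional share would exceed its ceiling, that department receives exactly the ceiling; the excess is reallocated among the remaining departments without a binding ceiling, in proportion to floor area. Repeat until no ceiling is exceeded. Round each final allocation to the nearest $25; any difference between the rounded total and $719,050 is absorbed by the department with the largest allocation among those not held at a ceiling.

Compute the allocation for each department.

Maintenance: $133,000; Packaging: $182,700; R&D: $151,950; Assembly: $174,400; Logistics: $77,000

Combined floor area = 23,730.
Proportional shares (ignoring caps): Maintenance 246,076.91; Packaging 147,446.16; R&D 122,629.39; Assembly 140,749.57; Logistics 62,147.98.
Capped: Maintenance ($133,000); balance $586,050 reallocated over remaining floor area 15,609.
Redistributed shares: Packaging 182,697.12 → $182,700; R&D 151,947.23 → $151,950; Assembly 174,399.53 → $174,400; Logistics 77,006.12 → $77,000.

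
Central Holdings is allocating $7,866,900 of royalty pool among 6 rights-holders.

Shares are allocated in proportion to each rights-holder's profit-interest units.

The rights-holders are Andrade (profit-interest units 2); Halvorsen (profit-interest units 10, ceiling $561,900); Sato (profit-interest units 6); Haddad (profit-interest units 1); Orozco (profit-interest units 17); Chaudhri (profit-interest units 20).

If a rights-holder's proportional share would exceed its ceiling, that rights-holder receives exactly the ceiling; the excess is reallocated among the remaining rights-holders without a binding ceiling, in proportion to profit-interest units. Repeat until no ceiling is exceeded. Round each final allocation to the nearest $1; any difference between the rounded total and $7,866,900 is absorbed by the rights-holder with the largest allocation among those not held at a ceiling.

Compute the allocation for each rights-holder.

Combined profit-interest units = 56.
Unconstrained shares: Andrade 280,960.71; Halvorsen 1,404,803.57; Sato 842,882.14; Haddad 140,480.36; Orozco 2,388,166.07; Chaudhri 2,809,607.14.
Cap binds for Halvorsen ($561,900); residual $7,305,000 reallocated over remaining profit-interest units 46.
Redistributed shares: Andrade 317,608.70 → $317,609; Sato 952,826.09 → $952,826; Haddad 158,804.35 → $158,804; Orozco 2,699,673.91 → $2,699,674; Chaudhri 3,176,086.96 → $3,176,087.

Andrade: $317,609 · Halvorsen: $561,900 · Sato: $952,826 · Haddad: $158,804 · Orozco: $2,699,674 · Chaudhri: $3,176,087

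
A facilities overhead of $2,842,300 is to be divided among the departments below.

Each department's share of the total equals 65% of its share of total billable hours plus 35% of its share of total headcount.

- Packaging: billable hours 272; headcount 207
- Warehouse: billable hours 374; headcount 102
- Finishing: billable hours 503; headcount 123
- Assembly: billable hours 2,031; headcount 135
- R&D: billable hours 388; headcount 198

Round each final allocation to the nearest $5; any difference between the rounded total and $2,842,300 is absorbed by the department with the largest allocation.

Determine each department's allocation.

Billable hours total 3,568; headcount total 765.
Composite weights (65% billable hours + 35% headcount): Packaging 0.1443; Warehouse 0.1148; Finishing 0.1479; Assembly 0.4318; R&D 0.1613.
Unrounded shares: Packaging 410,022.96; Warehouse 326,296.25; Finishing 420,400.27; Assembly 1,227,196.86; R&D 458,383.67.
After rounding ($5): Packaging $410,025; Warehouse $326,295; Finishing $420,400; Assembly $1,227,195; R&D $458,385. Sum = $2,842,300.
Rounded total matches; no reconciliation needed.

Packaging: $410,025 · Warehouse: $326,295 · Finishing: $420,400 · Assembly: $1,227,195 · R&D: $458,385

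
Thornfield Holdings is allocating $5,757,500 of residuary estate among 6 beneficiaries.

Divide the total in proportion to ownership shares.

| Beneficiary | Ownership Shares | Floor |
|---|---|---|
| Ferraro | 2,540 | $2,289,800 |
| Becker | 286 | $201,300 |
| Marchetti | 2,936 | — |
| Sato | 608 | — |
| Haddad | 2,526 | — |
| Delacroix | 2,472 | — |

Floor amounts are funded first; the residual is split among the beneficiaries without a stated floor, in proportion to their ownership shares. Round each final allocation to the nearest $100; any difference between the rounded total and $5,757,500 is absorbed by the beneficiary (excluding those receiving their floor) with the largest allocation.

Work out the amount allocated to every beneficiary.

Ferraro: $2,289,800 | Becker: $201,300 | Marchetti: $1,122,700 | Sato: $232,500 | Haddad: $965,900 | Delacroix: $945,300

Fund the minimums — Ferraro $2,289,800; Becker $201,300. Remaining pool $3,266,400.
Remaining pool split over remaining ownership shares 8,542: Marchetti 1,122,705.50 → $1,122,700; Sato 232,494.87 → $232,500; Haddad 965,924.42 → $965,900; Delacroix 945,275.20 → $945,300.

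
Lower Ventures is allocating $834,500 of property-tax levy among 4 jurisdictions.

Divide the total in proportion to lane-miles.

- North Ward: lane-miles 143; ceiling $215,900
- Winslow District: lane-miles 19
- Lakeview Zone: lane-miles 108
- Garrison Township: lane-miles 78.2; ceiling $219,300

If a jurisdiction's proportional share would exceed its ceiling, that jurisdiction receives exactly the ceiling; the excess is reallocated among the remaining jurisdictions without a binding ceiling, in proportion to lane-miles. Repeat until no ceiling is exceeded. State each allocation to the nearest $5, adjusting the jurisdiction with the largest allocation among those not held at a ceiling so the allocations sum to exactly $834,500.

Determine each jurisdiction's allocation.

North Ward: $215,900; Winslow District: $59,740; Lakeview Zone: $339,560; Garrison Township: $219,300

Combined lane-miles = 348.2.
Proportional shares (ignoring caps): North Ward 342,715.39; Winslow District 45,535.61; Lakeview Zone 258,834.00; Garrison Township 187,414.99.
Capped: North Ward ($215,900); balance $618,600 reallocated over remaining lane-miles 205.2.
Capped: Garrison Township ($219,300); balance $399,300 reallocated over remaining lane-miles 127.
Shares after redistribution: Winslow District 59,737.80 → $59,740; Lakeview Zone 339,562.20 → $339,560.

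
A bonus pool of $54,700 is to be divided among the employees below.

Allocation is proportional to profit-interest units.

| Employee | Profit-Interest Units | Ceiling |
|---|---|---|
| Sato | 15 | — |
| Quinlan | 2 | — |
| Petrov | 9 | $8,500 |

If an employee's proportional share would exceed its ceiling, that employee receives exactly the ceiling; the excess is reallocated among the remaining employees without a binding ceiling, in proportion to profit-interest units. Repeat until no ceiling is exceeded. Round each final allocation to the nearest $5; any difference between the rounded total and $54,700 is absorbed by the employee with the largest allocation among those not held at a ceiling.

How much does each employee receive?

Total profit-interest units = 26.
Unconstrained shares: Sato 31,557.69; Quinlan 4,207.69; Petrov 18,934.62.
Held at cap: Petrov ($8,500); balance $46,200 reallocated over remaining profit-interest units 17.
Remaining shares: Sato 40,764.71 → $40,765; Quinlan 5,435.29 → $5,435.

Sato: $40,765 · Quinlan: $5,435 · Petrov: $8,500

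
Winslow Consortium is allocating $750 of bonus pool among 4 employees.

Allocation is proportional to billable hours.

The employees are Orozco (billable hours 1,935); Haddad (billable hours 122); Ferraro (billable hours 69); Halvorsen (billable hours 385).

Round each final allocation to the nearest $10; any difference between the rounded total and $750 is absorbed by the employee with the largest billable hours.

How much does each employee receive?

Total billable hours = 1,935 + 122 + 69 + 385 = 2,511.
Pro-rata amounts: Orozco 577.96; Haddad 36.44; Ferraro 20.61; Halvorsen 114.99.
After rounding ($10): Orozco $580; Haddad $40; Ferraro $20; Halvorsen $110. Sum = $750.
No rounding difference to absorb.

Orozco: $580 | Haddad: $40 | Ferraro: $20 | Halvorsen: $110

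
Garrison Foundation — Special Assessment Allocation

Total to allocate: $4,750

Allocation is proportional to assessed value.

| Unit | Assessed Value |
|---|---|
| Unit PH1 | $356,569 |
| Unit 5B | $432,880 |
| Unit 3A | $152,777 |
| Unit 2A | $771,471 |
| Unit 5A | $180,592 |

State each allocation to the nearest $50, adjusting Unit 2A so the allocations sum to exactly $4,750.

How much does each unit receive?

Sum of assessed value: 1,894,289.
Proportional shares: Unit PH1 356,569/1,894,289 × $4,750 = 894.11; Unit 5B 432,880/1,894,289 × $4,750 = 1,085.46; Unit 3A 152,777/1,894,289 × $4,750 = 383.09; Unit 2A 771,471/1,894,289 × $4,750 = 1,934.49; Unit 5A 180,592/1,894,289 × $4,750 = 452.84.
After rounding ($50): Unit PH1 $900; Unit 5B $1,100; Unit 3A $400; Unit 2A $1,950; Unit 5A $450. Sum = $4,800.
Difference $4,750 − $4,800 = −$50 applied to Unit 2A: Unit 2A becomes $1,900.

Unit PH1: $900; Unit 5B: $1,100; Unit 3A: $400; Unit 2A: $1,900; Unit 5A: $450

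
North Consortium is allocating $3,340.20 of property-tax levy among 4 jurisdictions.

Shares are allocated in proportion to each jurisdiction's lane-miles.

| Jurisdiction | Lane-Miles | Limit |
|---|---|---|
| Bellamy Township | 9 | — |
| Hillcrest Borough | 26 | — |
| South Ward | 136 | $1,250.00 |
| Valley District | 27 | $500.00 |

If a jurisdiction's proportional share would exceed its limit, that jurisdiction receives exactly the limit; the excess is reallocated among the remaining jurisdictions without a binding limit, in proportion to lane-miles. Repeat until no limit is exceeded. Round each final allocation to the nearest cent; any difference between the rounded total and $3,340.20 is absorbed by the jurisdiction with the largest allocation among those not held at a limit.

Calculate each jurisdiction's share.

Bellamy Township: $408.91 | Hillcrest Borough: $1,181.29 | South Ward: $1,250.00 | Valley District: $500.00

Lane-miles total: 198.
Unconstrained shares: Bellamy Township 151.8273; Hillcrest Borough 438.6121; South Ward 2,294.2788; Valley District 455.4818.
Capped: South Ward ($1,250.00); residual $2,090.20 reallocated over remaining lane-miles 62.
Capped: Valley District ($500.00); residual $1,590.20 reallocated over remaining lane-miles 35.
Shares after redistribution: Bellamy Township 408.9086 → $408.91; Hillcrest Borough 1,181.2914 → $1,181.29.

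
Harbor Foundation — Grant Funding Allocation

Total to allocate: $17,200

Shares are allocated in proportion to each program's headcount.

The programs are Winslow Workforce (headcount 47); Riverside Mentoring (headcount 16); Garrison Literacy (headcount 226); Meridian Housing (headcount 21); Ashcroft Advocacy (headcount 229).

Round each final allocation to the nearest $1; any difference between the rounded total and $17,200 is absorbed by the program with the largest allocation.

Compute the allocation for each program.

Winslow Workforce: $1,500; Riverside Mentoring: $511; Garrison Literacy: $7,212; Meridian Housing: $670; Ashcroft Advocacy: $7,307

Sum of headcount: 539.
Unrounded shares: Winslow Workforce 47/539 × $17,200 = 1,499.81; Riverside Mentoring 16/539 × $17,200 = 510.58; Garrison Literacy 226/539 × $17,200 = 7,211.87; Meridian Housing 21/539 × $17,200 = 670.13; Ashcroft Advocacy 229/539 × $17,200 = 7,307.61.
Rounded to nearest $1: Winslow Workforce $1,500; Riverside Mentoring $511; Garrison Literacy $7,212; Meridian Housing $670; Ashcroft Advocacy $7,308. Sum = $17,201.
Difference $17,200 − $17,201 = −$1 applied to largest allocation (Ashcroft Advocacy): Ashcroft Advocacy becomes $7,307.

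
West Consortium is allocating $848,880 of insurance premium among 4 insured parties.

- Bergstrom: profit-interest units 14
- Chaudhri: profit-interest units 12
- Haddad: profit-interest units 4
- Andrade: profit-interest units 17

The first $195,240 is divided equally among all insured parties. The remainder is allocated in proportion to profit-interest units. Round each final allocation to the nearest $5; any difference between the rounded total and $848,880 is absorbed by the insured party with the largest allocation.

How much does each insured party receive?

Bergstrom: $243,510; Chaudhri: $215,695; Haddad: $104,440; Andrade: $285,235

Equal tier: $195,240 ÷ 4 = $48,810 apiece.
Remainder $653,640 by profit-interest units (total 47): Bergstrom 194,701.28 → $194,700; Chaudhri 166,886.81 → $166,885; Haddad 55,628.94 → $55,630; Andrade 236,422.98 → $236,425.
Totals: Bergstrom $48,810 + $194,700 = $243,510; Chaudhri $48,810 + $166,885 = $215,695; Haddad $48,810 + $55,630 = $104,440; Andrade $48,810 + $236,425 = $285,235.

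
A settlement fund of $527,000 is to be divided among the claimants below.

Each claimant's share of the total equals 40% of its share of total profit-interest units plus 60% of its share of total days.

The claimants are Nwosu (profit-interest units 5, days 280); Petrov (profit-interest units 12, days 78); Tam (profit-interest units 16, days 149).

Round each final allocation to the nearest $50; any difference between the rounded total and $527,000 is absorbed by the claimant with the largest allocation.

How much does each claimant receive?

Totals — profit-interest units 33, days 507.
Blended shares (40% profit-interest units + 60% days): Nwosu 0.3920; Petrov 0.2378; Tam 0.3703.
Raw shares: Nwosu 206,566.61; Petrov 125,300.70; Tam 195,132.69.
After rounding ($50): Nwosu $206,550; Petrov $125,300; Tam $195,150. Sum = $527,000.
Sum already equals the total — no adjustment.

Nwosu: $206,550 | Petrov: $125,300 | Tam: $195,150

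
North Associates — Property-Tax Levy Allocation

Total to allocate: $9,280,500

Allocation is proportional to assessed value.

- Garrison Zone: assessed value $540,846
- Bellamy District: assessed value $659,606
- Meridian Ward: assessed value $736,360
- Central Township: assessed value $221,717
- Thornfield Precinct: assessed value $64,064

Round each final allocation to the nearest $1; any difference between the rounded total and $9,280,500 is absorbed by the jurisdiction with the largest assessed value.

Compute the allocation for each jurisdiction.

Garrison Zone: $2,258,318 | Bellamy District: $2,754,204 | Meridian Ward: $3,074,691 | Central Township: $925,786 | Thornfield Precinct: $267,501

Total assessed value = 2,222,593.
Raw shares: Garrison Zone 540,846/2,222,593 × $9,280,500 = 2,258,317.79; Bellamy District 659,606/2,222,593 × $9,280,500 = 2,754,203.53; Meridian Ward 736,360/2,222,593 × $9,280,500 = 3,074,692.03; Central Township 221,717/2,222,593 × $9,280,500 = 925,785.61; Thornfield Precinct 64,064/2,222,593 × $9,280,500 = 267,501.05.
At nearest $1: Garrison Zone $2,258,318; Bellamy District $2,754,204; Meridian Ward $3,074,692; Central Township $925,786; Thornfield Precinct $267,501. Sum = $9,280,501.
Difference $9,280,500 − $9,280,501 = −$1 applied to largest assessed value (Meridian Ward): Meridian Ward becomes $3,074,691.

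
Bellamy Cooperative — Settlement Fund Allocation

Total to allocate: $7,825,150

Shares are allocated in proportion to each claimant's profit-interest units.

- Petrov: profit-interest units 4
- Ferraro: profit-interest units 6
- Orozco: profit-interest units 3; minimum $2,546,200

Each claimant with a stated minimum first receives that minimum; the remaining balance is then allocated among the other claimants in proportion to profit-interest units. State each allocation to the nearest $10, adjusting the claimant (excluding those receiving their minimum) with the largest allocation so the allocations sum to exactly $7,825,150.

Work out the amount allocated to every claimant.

Fund the minimums — Orozco $2,546,200. Residual $5,278,950.
Residual split over remaining profit-interest units 10: Petrov 2,111,580.00 → $2,111,580; Ferraro 3,167,370.00 → $3,167,370.

Petrov: $2,111,580; Ferraro: $3,167,370; Orozco: $2,546,200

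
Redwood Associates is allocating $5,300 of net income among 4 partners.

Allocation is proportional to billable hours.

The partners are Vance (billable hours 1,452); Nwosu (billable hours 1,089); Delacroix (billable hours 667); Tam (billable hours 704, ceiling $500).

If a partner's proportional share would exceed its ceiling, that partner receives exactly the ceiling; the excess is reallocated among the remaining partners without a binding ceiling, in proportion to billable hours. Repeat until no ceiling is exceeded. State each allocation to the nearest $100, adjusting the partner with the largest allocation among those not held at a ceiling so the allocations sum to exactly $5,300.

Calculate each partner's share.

Sum of billable hours: 3,912.
Proportional shares (ignoring caps): Vance 1,967.18; Nwosu 1,475.38; Delacroix 903.66; Tam 953.78.
Cap binds for Tam ($500); residual $4,800 reallocated over remaining billable hours 3,208.
Shares after redistribution: Vance 2,172.57 → $2,200; Nwosu 1,629.43 → $1,600; Delacroix 998.00 → $1,000.

Vance: $2,200 · Nwosu: $1,600 · Delacroix: $1,000 · Tam: $500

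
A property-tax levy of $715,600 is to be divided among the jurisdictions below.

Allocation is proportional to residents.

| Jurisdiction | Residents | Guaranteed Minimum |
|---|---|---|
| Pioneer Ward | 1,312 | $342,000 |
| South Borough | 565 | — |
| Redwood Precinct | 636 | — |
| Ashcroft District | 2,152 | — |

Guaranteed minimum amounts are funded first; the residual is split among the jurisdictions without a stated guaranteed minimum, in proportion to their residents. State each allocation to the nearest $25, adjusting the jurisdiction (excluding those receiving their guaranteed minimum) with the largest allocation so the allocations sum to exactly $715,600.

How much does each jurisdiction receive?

Fund the minimums — Pioneer Ward $342,000. Residual $373,600.
Residual split over remaining residents 3,353: South Borough 62,953.77 → $62,950; Redwood Precinct 70,864.78 → $70,875; Ashcroft District 239,781.45 → $239,775.

Pioneer Ward: $342,000 · South Borough: $62,950 · Redwood Precinct: $70,875 · Ashcroft District: $239,775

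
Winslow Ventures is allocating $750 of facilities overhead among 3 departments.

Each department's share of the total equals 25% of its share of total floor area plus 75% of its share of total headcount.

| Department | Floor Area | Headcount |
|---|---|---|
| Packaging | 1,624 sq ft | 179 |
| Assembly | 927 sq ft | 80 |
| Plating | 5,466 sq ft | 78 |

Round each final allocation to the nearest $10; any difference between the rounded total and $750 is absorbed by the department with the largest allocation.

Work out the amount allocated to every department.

Packaging: $330 | Assembly: $160 | Plating: $260

Totals — floor area 8,017, headcount 337.
Combined weights (25% floor area + 75% headcount): Packaging 0.4490; Assembly 0.2069; Plating 0.3440.
Proportional shares: Packaging 336.76; Assembly 155.21; Plating 258.03.
After rounding ($10): Packaging $340; Assembly $160; Plating $260. Sum = $760.
Difference $750 − $760 = −$10 applied to largest allocation (Packaging): Packaging becomes $330.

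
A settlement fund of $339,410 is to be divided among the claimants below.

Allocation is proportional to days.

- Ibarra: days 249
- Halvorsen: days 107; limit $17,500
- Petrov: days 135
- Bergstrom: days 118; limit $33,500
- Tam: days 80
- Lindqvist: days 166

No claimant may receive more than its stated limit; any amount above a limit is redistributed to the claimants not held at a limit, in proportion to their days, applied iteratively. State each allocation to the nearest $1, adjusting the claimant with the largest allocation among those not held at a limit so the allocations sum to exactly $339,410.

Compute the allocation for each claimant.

Days total: 855.
Pro-rata shares before constraints: Ibarra 98,845.72; Halvorsen 42,475.87; Petrov 53,591.05; Bergstrom 46,842.55; Tam 31,757.66; Lindqvist 65,897.15.
Cap binds for Halvorsen ($17,500), Bergstrom ($33,500); balance $288,410 reallocated over remaining days 630.
Remaining shares: Ibarra 113,990.62 → $113,991; Petrov 61,802.14 → $61,802; Tam 36,623.49 → $36,623; Lindqvist 75,993.75 → $75,994.

Ibarra: $113,991; Halvorsen: $17,500; Petrov: $61,802; Bergstrom: $33,500; Tam: $36,623; Lindqvist: $75,994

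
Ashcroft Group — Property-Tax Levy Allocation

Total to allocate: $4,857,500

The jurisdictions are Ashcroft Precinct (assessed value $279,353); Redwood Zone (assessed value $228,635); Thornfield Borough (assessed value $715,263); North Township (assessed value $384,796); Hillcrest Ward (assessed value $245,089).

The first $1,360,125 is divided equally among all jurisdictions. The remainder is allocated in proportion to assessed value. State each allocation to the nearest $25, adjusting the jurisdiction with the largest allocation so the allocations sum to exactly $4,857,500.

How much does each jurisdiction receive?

Equal tier: $1,360,125 ÷ 5 = $272,025 apiece.
Remainder $3,497,375 by assessed value (total 1,853,136): Ashcroft Precinct 527,215.59 → $527,225; Redwood Zone 431,496.84 → $431,500; Thornfield Borough 1,349,897.11 → $1,349,900; North Township 726,215.40 → $726,225; Hillcrest Ward 462,550.05 → $462,550.
Rounding difference −$25 on remainder applied to Thornfield Borough.
Totals: Ashcroft Precinct $272,025 + $527,225 = $799,250; Redwood Zone $272,025 + $431,500 = $703,525; Thornfield Borough $272,025 + $1,349,875 = $1,621,900; North Township $272,025 + $726,225 = $998,250; Hillcrest Ward $272,025 + $462,550 = $734,575.

Ashcroft Precinct: $799,250 | Redwood Zone: $703,525 | Thornfield Borough: $1,621,900 | North Township: $998,250 | Hillcrest Ward: $734,575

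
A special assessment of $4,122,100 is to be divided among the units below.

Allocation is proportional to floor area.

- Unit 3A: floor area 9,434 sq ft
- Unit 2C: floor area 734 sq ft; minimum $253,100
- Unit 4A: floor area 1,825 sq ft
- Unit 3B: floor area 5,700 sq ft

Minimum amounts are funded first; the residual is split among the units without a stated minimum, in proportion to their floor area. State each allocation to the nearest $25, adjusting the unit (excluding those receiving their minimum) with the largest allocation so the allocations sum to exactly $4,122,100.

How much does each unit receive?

Unit 3A: $2,152,250; Unit 2C: $253,100; Unit 4A: $416,350; Unit 3B: $1,300,400

Fund the minimums — Unit 2C $253,100. Remaining pool $3,869,000.
Remaining pool split over remaining floor area 16,959: Unit 3A 2,152,258.15 → $2,152,250; Unit 4A 416,352.67 → $416,350; Unit 3B 1,300,389.17 → $1,300,400.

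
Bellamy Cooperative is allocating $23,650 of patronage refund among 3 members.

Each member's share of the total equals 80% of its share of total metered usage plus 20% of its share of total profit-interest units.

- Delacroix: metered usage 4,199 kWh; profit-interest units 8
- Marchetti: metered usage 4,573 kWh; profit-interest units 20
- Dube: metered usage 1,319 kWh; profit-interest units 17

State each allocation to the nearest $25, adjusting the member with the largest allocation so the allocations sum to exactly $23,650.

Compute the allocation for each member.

Delacroix: $8,725 · Marchetti: $10,675 · Dube: $4,250

Totals — metered usage 10,091, profit-interest units 45.
Combined weights (80% metered usage + 20% profit-interest units): Delacroix 0.3684; Marchetti 0.4514; Dube 0.1801.
Pro-rata amounts: Delacroix 8,713.75; Marchetti 10,676.31; Dube 4,259.93.
Rounded to nearest $25: Delacroix $8,725; Marchetti $10,675; Dube $4,250. Sum = $23,650.
Rounded total matches; no reconciliation needed.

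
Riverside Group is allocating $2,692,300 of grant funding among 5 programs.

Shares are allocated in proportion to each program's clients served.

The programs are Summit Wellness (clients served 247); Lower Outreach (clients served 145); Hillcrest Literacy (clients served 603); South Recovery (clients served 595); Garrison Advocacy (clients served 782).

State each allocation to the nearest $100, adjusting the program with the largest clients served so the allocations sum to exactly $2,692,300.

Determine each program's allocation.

Sum of clients served: 247 + 145 + 603 + 595 + 782 = 2,372.
Pro-rata amounts: Summit Wellness 280,353.33; Lower Outreach 164,579.89; Hillcrest Literacy 684,425.34; South Recovery 675,345.07; Garrison Advocacy 887,596.37.
After rounding ($100): Summit Wellness $280,400; Lower Outreach $164,600; Hillcrest Literacy $684,400; South Recovery $675,300; Garrison Advocacy $887,600. Sum = $2,692,300.
No rounding difference to absorb.

Summit Wellness: $280,400 · Lower Outreach: $164,600 · Hillcrest Literacy: $684,400 · South Recovery: $675,300 · Garrison Advocacy: $887,600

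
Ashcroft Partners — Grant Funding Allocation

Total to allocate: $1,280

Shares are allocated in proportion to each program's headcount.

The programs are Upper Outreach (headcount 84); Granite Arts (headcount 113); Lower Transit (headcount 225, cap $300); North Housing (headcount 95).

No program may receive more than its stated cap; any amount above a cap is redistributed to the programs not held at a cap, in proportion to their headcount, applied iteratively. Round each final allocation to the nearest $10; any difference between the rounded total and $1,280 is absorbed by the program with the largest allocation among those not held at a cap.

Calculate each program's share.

Upper Outreach: $280 | Granite Arts: $380 | Lower Transit: $300 | North Housing: $320

Combined headcount = 517.
Proportional shares (ignoring caps): Upper Outreach 207.97; Granite Arts 279.77; Lower Transit 557.06; North Housing 235.20.
Capped: Lower Transit ($300); balance $980 reallocated over remaining headcount 292.
Shares after redistribution: Upper Outreach 281.92 → $280; Granite Arts 379.25 → $380; North Housing 318.84 → $320.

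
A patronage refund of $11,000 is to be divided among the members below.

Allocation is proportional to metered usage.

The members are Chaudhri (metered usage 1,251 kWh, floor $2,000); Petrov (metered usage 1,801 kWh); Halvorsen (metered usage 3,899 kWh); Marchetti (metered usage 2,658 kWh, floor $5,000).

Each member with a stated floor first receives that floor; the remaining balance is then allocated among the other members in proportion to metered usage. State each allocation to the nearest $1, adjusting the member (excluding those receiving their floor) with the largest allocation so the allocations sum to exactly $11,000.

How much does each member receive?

Chaudhri: $2,000; Petrov: $1,264; Halvorsen: $2,736; Marchetti: $5,000

Fund the minimums — Chaudhri $2,000; Marchetti $5,000. Remaining pool $4,000.
Remaining pool split over remaining metered usage 5,700: Petrov 1,263.86 → $1,264; Halvorsen 2,736.14 → $2,736.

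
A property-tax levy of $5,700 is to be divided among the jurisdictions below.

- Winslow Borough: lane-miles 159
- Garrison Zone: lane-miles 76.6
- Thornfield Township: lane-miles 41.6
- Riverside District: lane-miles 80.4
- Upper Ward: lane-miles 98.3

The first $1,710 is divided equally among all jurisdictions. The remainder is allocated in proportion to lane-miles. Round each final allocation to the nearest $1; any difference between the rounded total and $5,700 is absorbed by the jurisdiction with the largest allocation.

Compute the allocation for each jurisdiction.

Winslow Borough: $1,734 · Garrison Zone: $1,012 · Thornfield Township: $706 · Riverside District: $1,046 · Upper Ward: $1,202

Equal tier: $1,710 ÷ 5 = $342 apiece.
Remainder $3,990 by lane-miles (total 455.9): Winslow Borough 1,391.56 → $1,392; Garrison Zone 670.40 → $670; Thornfield Township 364.08 → $364; Riverside District 703.65 → $704; Upper Ward 860.31 → $860.
Totals: Winslow Borough $342 + $1,392 = $1,734; Garrison Zone $342 + $670 = $1,012; Thornfield Township $342 + $364 = $706; Riverside District $342 + $704 = $1,046; Upper Ward $342 + $860 = $1,202.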